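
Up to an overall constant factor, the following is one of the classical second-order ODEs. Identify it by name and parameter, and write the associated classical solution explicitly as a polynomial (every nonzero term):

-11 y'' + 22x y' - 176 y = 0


All three coefficients share the factor -11; dividing through by -11 gives  y'' - 2x y' + 16 y = 0.
This matches the Hermite equation y'' - 2x y' + 2n y = 0 with 2n = 16, so n = 8; the polynomial solution is H_8(x).
With y = sum_k a_k x^k, matching x^k gives (k+2)(k+1) a_{k+2} = 2(k - n) a_k = 2(k - 8) a_k. The right side vanishes at k = 8, so the series with the parity of 8 terminates at degree 8.
Standard normalization: leading coefficient of H_n is 2^n, so a_8 = 2^8 = 256. Work downward with a_k = (k+1)(k+2) a_{k+2} / (2(k - n)):
  a_6 = (7)(8)(256) / (2(6 - 8)) = 14336/(-4) = -3584
  a_4 = (5)(6)(-3584) / (2(4 - 8)) = -107520/(-8) = 13440
  a_2 = (3)(4)(13440) / (2(2 - 8)) = 161280/(-12) = -13440
  a_0 = (1)(2)(-13440) / (2(0 - 8)) = -26880/(-16) = 1680
Hence H_8(x) = 256 x^8 - 3584 x^6 + 13440 x^4 - 13440 x^2 + 1680.

H_8(x); series = 256 x^8 - 3584 x^6 + 13440 x^4 - 13440 x^2 + 1680


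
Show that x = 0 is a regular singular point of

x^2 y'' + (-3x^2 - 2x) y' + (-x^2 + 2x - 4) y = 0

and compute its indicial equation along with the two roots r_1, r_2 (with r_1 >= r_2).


Divide by x^2 to reach normal form y'' + P_1(x) y' + P_2(x) y = 0 with P_1(x) = -3 - 2/x and P_2(x) = -1 + 2/x - 4/x^2.
x = 0 is a singular point because the y'-coefficient -3 - 2/x has a pole at x = 0 and the y-coefficient -1 + 2/x - 4/x^2 has a pole at x = 0.
It is a regular singular point because x P_1(x) = p(x) = -3x - 2 and x^2 P_2(x) = q(x) = -x^2 + 2x - 4 are polynomials, hence analytic at x = 0.
p(0) = -2,  q(0) = -4.
Indicial equation: r(r-1) + p(0) r + q(0) = 0, i.e. r^2 + (p(0) - 1) r + q(0) = 0, i.e. r^2 - 3 r - 4 = 0.
Discriminant: (-3)^2 - 4(-4) = 25, so r = (3 ± 5)/2.
Solving: r_1 = 4, r_2 = -1.

indicial: r^2 - 3 r - 4 = 0; roots r_1 = 4, r_2 = -1


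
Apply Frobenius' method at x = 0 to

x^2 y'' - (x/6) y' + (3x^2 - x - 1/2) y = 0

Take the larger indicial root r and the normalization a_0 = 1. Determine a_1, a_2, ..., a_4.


Write in Frobenius form y'' + (p(x)/x) y' + (q(x)/x^2) y = 0:
  p(x) = -1/6,  q(x) = 3x^2 - x - 1/2.
Indicial equation: r(r-1) + (-1/6) r + (-1/2) = 0 -> roots r_1 = 3/2, r_2 = -1/3.
Take r = r_1 = 3/2. Let y(x) = x^r sum_{n>=0} a_n x^n with a_0 = 1.
Substitute y = x^r sum a_n x^n and match x^{r+n}. The recurrence is
  D(n) a_n - 1 a_{n-1} + 3 a_{n-2} = 0,  where D(n) = (r+n)(r+n-1) + (-1/6)(r+n) + (-1/2).
  a_n = [1 a_{n-1} - 3 a_{n-2}] / D(n).
Since the indicial polynomial factors as (r - r_1)(r - r_2), D(n) = (r_1 + n - r_1)(r_1 + n - r_2) = n(n + 11/6).
Evaluating step by step (a_0 = 1):
  n = 1: D(1) = 1(1 + 11/6) = 17/6; numerator = 1(1) = 1; a_1 = (1)/(17/6) = 6/17
  n = 2: D(2) = 2(2 + 11/6) = 23/3; numerator = 1(6/17) - 3(1) = -45/17; a_2 = (-45/17)/(23/3) = -135/391
  n = 3: D(3) = 3(3 + 11/6) = 29/2; numerator = 1(-135/391) - 3(6/17) = -549/391; a_3 = (-549/391)/(29/2) = -1098/11339
  n = 4: D(4) = 4(4 + 11/6) = 70/3; numerator = 1(-1098/11339) - 3(-135/391) = 10647/11339; a_4 = (10647/11339)/(70/3) = 4563/113390

r = 3/2; a_0 = 1; a_1 = 6/17; a_2 = -135/391; a_3 = -1098/11339; a_4 = 4563/113390


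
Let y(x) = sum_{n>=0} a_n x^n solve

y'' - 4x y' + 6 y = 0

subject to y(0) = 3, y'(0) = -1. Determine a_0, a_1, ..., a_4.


Ansatz: y(x) = sum_{n>=0} a_n x^n, so y'(x) = sum_{n>=1} n a_n x^(n-1) and y''(x) = sum_{n>=2} n(n-1) a_n x^(n-2).
Substitute into P(x) y'' + Q(x) y' + R(x) y = 0 with P(x) = 1, Q(x) = -4x, R(x) = 6, and match powers of x.
Initial conditions: a_0 = 3, a_1 = -1.
Setting the coefficient of each power of x to zero and solving order by order (substituting the coefficients already found):
  x^0: 2 a_2 + 6 a_0 = 0  ->  2 a_2 = -6 a_0 = -18  ->  a_2 = -9
  x^1: 6 a_3 + 2 a_1 = 0  ->  6 a_3 = -2 a_1 = 2  ->  a_3 = 1/3
  x^2: 12 a_4 - 2 a_2 = 0  ->  12 a_4 = 2 a_2 = -18  ->  a_4 = -3/2
Truncated series: y(x) = 3 - x - 9 x^2 + (1/3) x^3 - (3/2) x^4 + O(x^5).

a_0 = 3; a_1 = -1; a_2 = -9; a_3 = 1/3; a_4 = -3/2


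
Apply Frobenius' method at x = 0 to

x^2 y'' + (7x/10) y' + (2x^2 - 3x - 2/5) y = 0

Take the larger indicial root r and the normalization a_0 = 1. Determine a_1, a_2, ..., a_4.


Write in Frobenius form y'' + (p(x)/x) y' + (q(x)/x^2) y = 0:
  p(x) = 7/10,  q(x) = 2x^2 - 3x - 2/5.
Indicial equation: r(r-1) + (7/10) r + (-2/5) = 0 -> roots r_1 = 4/5, r_2 = -1/2.
Take r = r_1 = 4/5. Let y(x) = x^r sum_{n>=0} a_n x^n with a_0 = 1.
Substitute y = x^r sum a_n x^n and match x^{r+n}. The recurrence is
  D(n) a_n - 3 a_{n-1} + 2 a_{n-2} = 0,  where D(n) = (r+n)(r+n-1) + (7/10)(r+n) + (-2/5).
  a_n = [3 a_{n-1} - 2 a_{n-2}] / D(n).
Since the indicial polynomial factors as (r - r_1)(r - r_2), D(n) = (r_1 + n - r_1)(r_1 + n - r_2) = n(n + 13/10).
Evaluating step by step (a_0 = 1):
  n = 1: D(1) = 1(1 + 13/10) = 23/10; numerator = 3(1) = 3; a_1 = (3)/(23/10) = 30/23
  n = 2: D(2) = 2(2 + 13/10) = 33/5; numerator = 3(30/23) - 2(1) = 44/23; a_2 = (44/23)/(33/5) = 20/69
  n = 3: D(3) = 3(3 + 13/10) = 129/10; numerator = 3(20/69) - 2(30/23) = -40/23; a_3 = (-40/23)/(129/10) = -400/2967
  n = 4: D(4) = 4(4 + 13/10) = 106/5; numerator = 3(-400/2967) - 2(20/69) = -2920/2967; a_4 = (-2920/2967)/(106/5) = -7300/157251

r = 4/5; a_0 = 1; a_1 = 30/23; a_2 = 20/69; a_3 = -400/2967; a_4 = -7300/157251


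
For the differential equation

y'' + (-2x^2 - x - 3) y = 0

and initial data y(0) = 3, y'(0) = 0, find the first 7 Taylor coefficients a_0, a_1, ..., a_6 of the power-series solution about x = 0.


Ansatz: y(x) = sum_{n>=0} a_n x^n, so y'(x) = sum_{n>=1} n a_n x^(n-1) and y''(x) = sum_{n>=2} n(n-1) a_n x^(n-2).
Substitute into P(x) y'' + Q(x) y' + R(x) y = 0 with P(x) = 1, Q(x) = 0, R(x) = -2x^2 - x - 3, and match powers of x.
Initial conditions: a_0 = 3, a_1 = 0.
Setting the coefficient of each power of x to zero and solving order by order (substituting the coefficients already found):
  x^0: 2 a_2 - 3 a_0 = 0  ->  2 a_2 = 3 a_0 = 9  ->  a_2 = 9/2
  x^1: 6 a_3 - 3 a_1 - a_0 = 0  ->  6 a_3 = 3 a_1 + a_0 = 3  ->  a_3 = 1/2
  x^2: 12 a_4 - 3 a_2 - a_1 - 2 a_0 = 0  ->  12 a_4 = 3 a_2 + a_1 + 2 a_0 = 39/2  ->  a_4 = 13/8
  x^3: 20 a_5 - 3 a_3 - a_2 - 2 a_1 = 0  ->  20 a_5 = 3 a_3 + a_2 + 2 a_1 = 6  ->  a_5 = 3/10
  x^4: 30 a_6 - 3 a_4 - a_3 - 2 a_2 = 0  ->  30 a_6 = 3 a_4 + a_3 + 2 a_2 = 115/8  ->  a_6 = 23/48
Truncated series: y(x) = 3 + (9/2) x^2 + (1/2) x^3 + (13/8) x^4 + (3/10) x^5 + (23/48) x^6 + O(x^7).

a_0 = 3; a_1 = 0; a_2 = 9/2; a_3 = 1/2; a_4 = 13/8; a_5 = 3/10; a_6 = 23/48


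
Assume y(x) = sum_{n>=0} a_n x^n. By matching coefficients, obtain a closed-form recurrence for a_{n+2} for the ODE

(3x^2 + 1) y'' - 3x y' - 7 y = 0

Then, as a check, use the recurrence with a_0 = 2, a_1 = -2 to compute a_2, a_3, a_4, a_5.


Substitute y = sum_n a_n x^n.
(1 + 3 x^2) y'' contributes (n+2)(n+1) a_{n+2} + 3 n(n-1) a_n at x^n.
-3 x y'(x) contributes -3 n a_n at x^n.
-7 y(x) contributes -7 a_n at x^n.
Matching x^n: (n+2)(n+1) a_{n+2} + (3 n(n-1) - 3 n - 7) a_n = 0.
Thus a_{n+2} = (-3 n(n-1) + 3 n + 7) / ((n+1)(n+2)) * a_n.

Check with a_0 = 2, a_1 = -2 (apply the recurrence for n = 0, 1, 2, 3): a_0 = 2, a_1 = -2, a_2 = 7, a_3 = -10/3, a_4 = 49/12, a_5 = 1/3.

a_(n+2) = (-3 n(n-1) + 3 n + 7) / ((n+1)(n+2)) * a_n; check: a_0 = 2, a_1 = -2, a_2 = 7, a_3 = -10/3, a_4 = 49/12, a_5 = 1/3


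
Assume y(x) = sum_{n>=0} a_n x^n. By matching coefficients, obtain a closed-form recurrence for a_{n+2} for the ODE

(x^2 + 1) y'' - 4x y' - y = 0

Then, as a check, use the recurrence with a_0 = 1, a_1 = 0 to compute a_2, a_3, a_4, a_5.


Substitute y = sum_n a_n x^n.
(1 + 1 x^2) y'' contributes (n+2)(n+1) a_{n+2} + n(n-1) a_n at x^n.
-4 x y'(x) contributes -4 n a_n at x^n.
-y(x) contributes -1 a_n at x^n.
Matching x^n: (n+2)(n+1) a_{n+2} + (n(n-1) - 4 n - 1) a_n = 0.
Thus a_{n+2} = (-n(n-1) + 4 n + 1) / ((n+1)(n+2)) * a_n.

Check with a_0 = 1, a_1 = 0 (apply the recurrence for n = 0, 1, 2, 3): a_0 = 1, a_1 = 0, a_2 = 1/2, a_3 = 0, a_4 = 7/24, a_5 = 0.

a_(n+2) = (-n(n-1) + 4 n + 1) / ((n+1)(n+2)) * a_n; check: a_0 = 1, a_1 = 0, a_2 = 1/2, a_3 = 0, a_4 = 7/24, a_5 = 0


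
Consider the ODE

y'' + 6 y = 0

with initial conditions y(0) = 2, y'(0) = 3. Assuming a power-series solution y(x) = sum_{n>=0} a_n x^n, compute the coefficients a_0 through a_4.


Ansatz: y(x) = sum_{n>=0} a_n x^n, so y'(x) = sum_{n>=1} n a_n x^(n-1) and y''(x) = sum_{n>=2} n(n-1) a_n x^(n-2).
Substitute into P(x) y'' + Q(x) y' + R(x) y = 0 with P(x) = 1, Q(x) = 0, R(x) = 6, and match powers of x.
Initial conditions: a_0 = 2, a_1 = 3.
Setting the coefficient of each power of x to zero and solving order by order (substituting the coefficients already found):
  x^0: 2 a_2 + 6 a_0 = 0  ->  2 a_2 = -6 a_0 = -12  ->  a_2 = -6
  x^1: 6 a_3 + 6 a_1 = 0  ->  6 a_3 = -6 a_1 = -18  ->  a_3 = -3
  x^2: 12 a_4 + 6 a_2 = 0  ->  12 a_4 = -6 a_2 = 36  ->  a_4 = 3
Truncated series: y(x) = 2 + 3 x - 6 x^2 - 3 x^3 + 3 x^4 + O(x^5).

a_0 = 2; a_1 = 3; a_2 = -6; a_3 = -3; a_4 = 3


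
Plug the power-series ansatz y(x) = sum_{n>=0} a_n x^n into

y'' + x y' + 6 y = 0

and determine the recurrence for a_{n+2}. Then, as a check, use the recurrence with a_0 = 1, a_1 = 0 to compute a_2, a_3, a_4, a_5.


Substitute y = sum_n a_n x^n.
y''(x) has coefficient (n+2)(n+1) a_{n+2} at x^n;
x y'(x) has coefficient n a_n at x^n (shift);
6 y(x) has coefficient 6 a_n at x^n.
Matching x^n: (n+2)(n+1) a_{n+2} + (n + 6) a_n = 0.
Thus a_{n+2} = (-n - 6) / ((n+1)(n+2)) * a_n.

Check with a_0 = 1, a_1 = 0 (apply the recurrence for n = 0, 1, 2, 3): a_0 = 1, a_1 = 0, a_2 = -3, a_3 = 0, a_4 = 2, a_5 = 0.

a_(n+2) = (-n - 6) / ((n+1)(n+2)) * a_n; check: a_0 = 1, a_1 = 0, a_2 = -3, a_3 = 0, a_4 = 2, a_5 = 0


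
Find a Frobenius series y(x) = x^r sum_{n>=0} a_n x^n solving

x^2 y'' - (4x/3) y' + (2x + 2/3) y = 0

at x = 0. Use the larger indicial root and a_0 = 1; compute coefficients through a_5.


Write in Frobenius form y'' + (p(x)/x) y' + (q(x)/x^2) y = 0:
  p(x) = -4/3,  q(x) = 2x + 2/3.
Indicial equation: r(r-1) + (-4/3) r + (2/3) = 0 -> roots r_1 = 2, r_2 = 1/3.
Take r = r_1 = 2. Let y(x) = x^r sum_{n>=0} a_n x^n with a_0 = 1.
Substitute y = x^r sum a_n x^n and match x^{r+n}. The recurrence is
  D(n) a_n + 2 a_{n-1} = 0,  where D(n) = (r+n)(r+n-1) + (-4/3)(r+n) + (2/3).
  a_n = -2 / D(n) * a_{n-1}.
Since the indicial polynomial factors as (r - r_1)(r - r_2), D(n) = (r_1 + n - r_1)(r_1 + n - r_2) = n(n + 5/3).
Evaluating step by step (a_0 = 1):
  n = 1: D(1) = 1(1 + 5/3) = 8/3; numerator = -2(1) = -2; a_1 = (-2)/(8/3) = -3/4
  n = 2: D(2) = 2(2 + 5/3) = 22/3; numerator = -2(-3/4) = 3/2; a_2 = (3/2)/(22/3) = 9/44
  n = 3: D(3) = 3(3 + 5/3) = 14; numerator = -2(9/44) = -9/22; a_3 = (-9/22)/(14) = -9/308
  n = 4: D(4) = 4(4 + 5/3) = 68/3; numerator = -2(-9/308) = 9/154; a_4 = (9/154)/(68/3) = 27/10472
  n = 5: D(5) = 5(5 + 5/3) = 100/3; numerator = -2(27/10472) = -27/5236; a_5 = (-27/5236)/(100/3) = -81/523600

r = 2; a_0 = 1; a_1 = -3/4; a_2 = 9/44; a_3 = -9/308; a_4 = 27/10472; a_5 = -81/523600


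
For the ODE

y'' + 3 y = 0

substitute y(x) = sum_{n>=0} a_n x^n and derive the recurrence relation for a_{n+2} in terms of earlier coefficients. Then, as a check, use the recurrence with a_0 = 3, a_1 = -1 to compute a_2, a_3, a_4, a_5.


Substitute y = sum_n a_n x^n into y'' + (const) y = 0.
y''(x) = sum_{n>=0} (n+2)(n+1) a_{n+2} x^n.
The ODE becomes sum_n [(n+2)(n+1) a_{n+2} + 3 a_n] x^n = 0.
Setting each coefficient to zero gives the recurrence:
  (n+2)(n+1) a_{n+2} + 3 a_n = 0,
  a_{n+2} = -3 / ((n+1)(n+2)) a_n.

Check with a_0 = 3, a_1 = -1 (apply the recurrence for n = 0, 1, 2, 3): a_0 = 3, a_1 = -1, a_2 = -9/2, a_3 = 1/2, a_4 = 9/8, a_5 = -3/40.

a_{n+2} = -3/((n+1)(n+2)) * a_n; check: a_0 = 3, a_1 = -1, a_2 = -9/2, a_3 = 1/2, a_4 = 9/8, a_5 = -3/40


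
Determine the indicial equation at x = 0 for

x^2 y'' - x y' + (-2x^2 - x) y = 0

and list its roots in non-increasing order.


Divide by x^2 to reach normal form y'' + P_1(x) y' + P_2(x) y = 0 with P_1(x) = -1/x and P_2(x) = -2 - 1/x.
x = 0 is a singular point because the y'-coefficient -1/x has a pole at x = 0 and the y-coefficient -2 - 1/x has a pole at x = 0.
It is a regular singular point because x P_1(x) = p(x) = -1 and x^2 P_2(x) = q(x) = -2x^2 - x are polynomials, hence analytic at x = 0.
p(0) = -1,  q(0) = 0.
Indicial equation: r(r-1) + p(0) r + q(0) = 0, i.e. r^2 + (p(0) - 1) r + q(0) = 0, i.e. r^2 - 2 r = 0.
Discriminant: (-2)^2 - 4(0) = 4, so r = (2 ± 2)/2.
Solving: r_1 = 2, r_2 = 0.

indicial: r^2 - 2 r = 0; roots r_1 = 2, r_2 = 0


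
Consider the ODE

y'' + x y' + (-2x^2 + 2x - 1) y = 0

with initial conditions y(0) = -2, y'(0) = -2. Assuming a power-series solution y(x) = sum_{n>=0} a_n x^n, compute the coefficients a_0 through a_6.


Ansatz: y(x) = sum_{n>=0} a_n x^n, so y'(x) = sum_{n>=1} n a_n x^(n-1) and y''(x) = sum_{n>=2} n(n-1) a_n x^(n-2).
Substitute into P(x) y'' + Q(x) y' + R(x) y = 0 with P(x) = 1, Q(x) = x, R(x) = -2x^2 + 2x - 1, and match powers of x.
Initial conditions: a_0 = -2, a_1 = -2.
Setting the coefficient of each power of x to zero and solving order by order (substituting the coefficients already found):
  x^0: 2 a_2 - a_0 = 0  ->  2 a_2 = a_0 = -2  ->  a_2 = -1
  x^1: 6 a_3 + 2 a_0 = 0  ->  6 a_3 = -2 a_0 = 4  ->  a_3 = 2/3
  x^2: 12 a_4 + a_2 + 2 a_1 - 2 a_0 = 0  ->  12 a_4 = -a_2 - 2 a_1 + 2 a_0 = 1  ->  a_4 = 1/12
  x^3: 20 a_5 + 2 a_3 + 2 a_2 - 2 a_1 = 0  ->  20 a_5 = -2 a_3 - 2 a_2 + 2 a_1 = -10/3  ->  a_5 = -1/6
  x^4: 30 a_6 + 3 a_4 + 2 a_3 - 2 a_2 = 0  ->  30 a_6 = -3 a_4 - 2 a_3 + 2 a_2 = -43/12  ->  a_6 = -43/360
Truncated series: y(x) = -2 - 2 x - x^2 + (2/3) x^3 + (1/12) x^4 - (1/6) x^5 - (43/360) x^6 + O(x^7).

a_0 = -2; a_1 = -2; a_2 = -1; a_3 = 2/3; a_4 = 1/12; a_5 = -1/6; a_6 = -43/360


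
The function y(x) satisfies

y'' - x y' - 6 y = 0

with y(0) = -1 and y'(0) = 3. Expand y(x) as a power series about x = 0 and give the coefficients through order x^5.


Ansatz: y(x) = sum_{n>=0} a_n x^n, so y'(x) = sum_{n>=1} n a_n x^(n-1) and y''(x) = sum_{n>=2} n(n-1) a_n x^(n-2).
Substitute into P(x) y'' + Q(x) y' + R(x) y = 0 with P(x) = 1, Q(x) = -x, R(x) = -6, and match powers of x.
Initial conditions: a_0 = -1, a_1 = 3.
Setting the coefficient of each power of x to zero and solving order by order (substituting the coefficients already found):
  x^0: 2 a_2 - 6 a_0 = 0  ->  2 a_2 = 6 a_0 = -6  ->  a_2 = -3
  x^1: 6 a_3 - 7 a_1 = 0  ->  6 a_3 = 7 a_1 = 21  ->  a_3 = 7/2
  x^2: 12 a_4 - 8 a_2 = 0  ->  12 a_4 = 8 a_2 = -24  ->  a_4 = -2
  x^3: 20 a_5 - 9 a_3 = 0  ->  20 a_5 = 9 a_3 = 63/2  ->  a_5 = 63/40
Truncated series: y(x) = -1 + 3 x - 3 x^2 + (7/2) x^3 - 2 x^4 + (63/40) x^5 + O(x^6).

a_0 = -1; a_1 = 3; a_2 = -3; a_3 = 7/2; a_4 = -2; a_5 = 63/40


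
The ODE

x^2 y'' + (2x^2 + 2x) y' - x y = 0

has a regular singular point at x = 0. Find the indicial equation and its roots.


Divide by x^2 to reach normal form y'' + P_1(x) y' + P_2(x) y = 0 with P_1(x) = 2 + 2/x and P_2(x) = -1/x.
x = 0 is a singular point because the y'-coefficient 2 + 2/x has a pole at x = 0 and the y-coefficient -1/x has a pole at x = 0.
It is a regular singular point because x P_1(x) = p(x) = 2x + 2 and x^2 P_2(x) = q(x) = -x are polynomials, hence analytic at x = 0.
p(0) = 2,  q(0) = 0.
Indicial equation: r(r-1) + p(0) r + q(0) = 0, i.e. r^2 + (p(0) - 1) r + q(0) = 0, i.e. r^2 + 1 r = 0.
Discriminant: (1)^2 - 4(0) = 1, so r = (-1 ± 1)/2.
Solving: r_1 = 0, r_2 = -1.

indicial: r^2 + 1 r = 0; roots r_1 = 0, r_2 = -1


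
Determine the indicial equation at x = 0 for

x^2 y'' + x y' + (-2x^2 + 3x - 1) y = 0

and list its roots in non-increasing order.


Divide by x^2 to reach normal form y'' + P_1(x) y' + P_2(x) y = 0 with P_1(x) = 1/x and P_2(x) = -2 + 3/x - 1/x^2.
x = 0 is a singular point because the y'-coefficient 1/x has a pole at x = 0 and the y-coefficient -2 + 3/x - 1/x^2 has a pole at x = 0.
It is a regular singular point because x P_1(x) = p(x) = 1 and x^2 P_2(x) = q(x) = -2x^2 + 3x - 1 are polynomials, hence analytic at x = 0.
p(0) = 1,  q(0) = -1.
Indicial equation: r(r-1) + p(0) r + q(0) = 0, i.e. r^2 + (p(0) - 1) r + q(0) = 0, i.e. r^2 - 1 = 0.
Discriminant: (0)^2 - 4(-1) = 4, so r = (0 ± 2)/2.
Solving: r_1 = 1, r_2 = -1.

indicial: r^2 - 1 = 0; roots r_1 = 1, r_2 = -1


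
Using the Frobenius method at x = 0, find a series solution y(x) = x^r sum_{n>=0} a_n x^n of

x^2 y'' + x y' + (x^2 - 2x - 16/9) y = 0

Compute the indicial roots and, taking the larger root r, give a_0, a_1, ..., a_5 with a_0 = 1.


Write in Frobenius form y'' + (p(x)/x) y' + (q(x)/x^2) y = 0:
  p(x) = 1,  q(x) = x^2 - 2x - 16/9.
Indicial equation: r(r-1) + (1) r + (-16/9) = 0 -> roots r_1 = 4/3, r_2 = -4/3.
Take r = r_1 = 4/3. Let y(x) = x^r sum_{n>=0} a_n x^n with a_0 = 1.
Substitute y = x^r sum a_n x^n and match x^{r+n}. The recurrence is
  D(n) a_n - 2 a_{n-1} + 1 a_{n-2} = 0,  where D(n) = (r+n)(r+n-1) + (1)(r+n) + (-16/9).
  a_n = [2 a_{n-1} - 1 a_{n-2}] / D(n).
Since the indicial polynomial factors as (r - r_1)(r - r_2), D(n) = (r_1 + n - r_1)(r_1 + n - r_2) = n(n + 8/3).
Evaluating step by step (a_0 = 1):
  n = 1: D(1) = 1(1 + 8/3) = 11/3; numerator = 2(1) = 2; a_1 = (2)/(11/3) = 6/11
  n = 2: D(2) = 2(2 + 8/3) = 28/3; numerator = 2(6/11) - 1(1) = 1/11; a_2 = (1/11)/(28/3) = 3/308
  n = 3: D(3) = 3(3 + 8/3) = 17; numerator = 2(3/308) - 1(6/11) = -81/154; a_3 = (-81/154)/(17) = -81/2618
  n = 4: D(4) = 4(4 + 8/3) = 80/3; numerator = 2(-81/2618) - 1(3/308) = -375/5236; a_4 = (-375/5236)/(80/3) = -225/83776
  n = 5: D(5) = 5(5 + 8/3) = 115/3; numerator = 2(-225/83776) - 1(-81/2618) = 9/352; a_5 = (9/352)/(115/3) = 27/40480

r = 4/3; a_0 = 1; a_1 = 6/11; a_2 = 3/308; a_3 = -81/2618; a_4 = -225/83776; a_5 = 27/40480


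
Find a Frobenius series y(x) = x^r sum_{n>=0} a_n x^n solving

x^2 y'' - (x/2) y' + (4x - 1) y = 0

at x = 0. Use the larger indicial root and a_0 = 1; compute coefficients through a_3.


Write in Frobenius form y'' + (p(x)/x) y' + (q(x)/x^2) y = 0:
  p(x) = -1/2,  q(x) = 4x - 1.
Indicial equation: r(r-1) + (-1/2) r + (-1) = 0 -> roots r_1 = 2, r_2 = -1/2.
Take r = r_1 = 2. Let y(x) = x^r sum_{n>=0} a_n x^n with a_0 = 1.
Substitute y = x^r sum a_n x^n and match x^{r+n}. The recurrence is
  D(n) a_n + 4 a_{n-1} = 0,  where D(n) = (r+n)(r+n-1) + (-1/2)(r+n) + (-1).
  a_n = -4 / D(n) * a_{n-1}.
Since the indicial polynomial factors as (r - r_1)(r - r_2), D(n) = (r_1 + n - r_1)(r_1 + n - r_2) = n(n + 5/2).
Evaluating step by step (a_0 = 1):
  n = 1: D(1) = 1(1 + 5/2) = 7/2; numerator = -4(1) = -4; a_1 = (-4)/(7/2) = -8/7
  n = 2: D(2) = 2(2 + 5/2) = 9; numerator = -4(-8/7) = 32/7; a_2 = (32/7)/(9) = 32/63
  n = 3: D(3) = 3(3 + 5/2) = 33/2; numerator = -4(32/63) = -128/63; a_3 = (-128/63)/(33/2) = -256/2079

r = 2; a_0 = 1; a_1 = -8/7; a_2 = 32/63; a_3 = -256/2079


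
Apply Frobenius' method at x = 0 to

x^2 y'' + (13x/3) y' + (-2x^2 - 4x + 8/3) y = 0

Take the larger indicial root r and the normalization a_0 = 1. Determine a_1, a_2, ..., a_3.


Write in Frobenius form y'' + (p(x)/x) y' + (q(x)/x^2) y = 0:
  p(x) = 13/3,  q(x) = -2x^2 - 4x + 8/3.
Indicial equation: r(r-1) + (13/3) r + (8/3) = 0 -> roots r_1 = -4/3, r_2 = -2.
Take r = r_1 = -4/3. Let y(x) = x^r sum_{n>=0} a_n x^n with a_0 = 1.
Substitute y = x^r sum a_n x^n and match x^{r+n}. The recurrence is
  D(n) a_n - 4 a_{n-1} - 2 a_{n-2} = 0,  where D(n) = (r+n)(r+n-1) + (13/3)(r+n) + (8/3).
  a_n = [4 a_{n-1} + 2 a_{n-2}] / D(n).
Since the indicial polynomial factors as (r - r_1)(r - r_2), D(n) = (r_1 + n - r_1)(r_1 + n - r_2) = n(n + 2/3).
Evaluating step by step (a_0 = 1):
  n = 1: D(1) = 1(1 + 2/3) = 5/3; numerator = 4(1) = 4; a_1 = (4)/(5/3) = 12/5
  n = 2: D(2) = 2(2 + 2/3) = 16/3; numerator = 4(12/5) + 2(1) = 58/5; a_2 = (58/5)/(16/3) = 87/40
  n = 3: D(3) = 3(3 + 2/3) = 11; numerator = 4(87/40) + 2(12/5) = 27/2; a_3 = (27/2)/(11) = 27/22

r = -4/3; a_0 = 1; a_1 = 12/5; a_2 = 87/40; a_3 = 27/22


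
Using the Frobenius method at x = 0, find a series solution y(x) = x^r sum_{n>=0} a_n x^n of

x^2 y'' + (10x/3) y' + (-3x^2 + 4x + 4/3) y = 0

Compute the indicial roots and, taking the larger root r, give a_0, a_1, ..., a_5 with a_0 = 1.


Write in Frobenius form y'' + (p(x)/x) y' + (q(x)/x^2) y = 0:
  p(x) = 10/3,  q(x) = -3x^2 + 4x + 4/3.
Indicial equation: r(r-1) + (10/3) r + (4/3) = 0 -> roots r_1 = -1, r_2 = -4/3.
Take r = r_1 = -1. Let y(x) = x^r sum_{n>=0} a_n x^n with a_0 = 1.
Substitute y = x^r sum a_n x^n and match x^{r+n}. The recurrence is
  D(n) a_n + 4 a_{n-1} - 3 a_{n-2} = 0,  where D(n) = (r+n)(r+n-1) + (10/3)(r+n) + (4/3).
  a_n = [-4 a_{n-1} + 3 a_{n-2}] / D(n).
Since the indicial polynomial factors as (r - r_1)(r - r_2), D(n) = (r_1 + n - r_1)(r_1 + n - r_2) = n(n + 1/3).
Evaluating step by step (a_0 = 1):
  n = 1: D(1) = 1(1 + 1/3) = 4/3; numerator = -4(1) = -4; a_1 = (-4)/(4/3) = -3
  n = 2: D(2) = 2(2 + 1/3) = 14/3; numerator = -4(-3) + 3(1) = 15; a_2 = (15)/(14/3) = 45/14
  n = 3: D(3) = 3(3 + 1/3) = 10; numerator = -4(45/14) + 3(-3) = -153/7; a_3 = (-153/7)/(10) = -153/70
  n = 4: D(4) = 4(4 + 1/3) = 52/3; numerator = -4(-153/70) + 3(45/14) = 1287/70; a_4 = (1287/70)/(52/3) = 297/280
  n = 5: D(5) = 5(5 + 1/3) = 80/3; numerator = -4(297/280) + 3(-153/70) = -54/5; a_5 = (-54/5)/(80/3) = -81/200

r = -1; a_0 = 1; a_1 = -3; a_2 = 45/14; a_3 = -153/70; a_4 = 297/280; a_5 = -81/200


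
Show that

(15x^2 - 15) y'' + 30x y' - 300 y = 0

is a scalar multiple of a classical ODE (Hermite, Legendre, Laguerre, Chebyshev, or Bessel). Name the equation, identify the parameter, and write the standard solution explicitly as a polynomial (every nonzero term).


All three coefficients share the factor -15; dividing through by -15 gives  (1 - x^2) y'' - 2x y' + 20 y = 0.
This matches the Legendre equation (1 - x^2) y'' - 2x y' + n(n+1) y = 0 (note the -2x y' term) with n(n+1) = 20, so n = 4; the polynomial solution is P_4(x).
With y = sum_k a_k x^k, matching x^k gives (k+2)(k+1) a_{k+2} = [k(k+1) - n(n+1)] a_k = (k - 4)(k + 5) a_k. The right side vanishes at k = 4, so the series with the parity of 4 terminates at degree 4.
Standard normalization (P_n(1) = 1): leading coefficient (2n)!/(2^n (n!)^2) = 40320/(16*576) = 35/8, so a_4 = 35/8. Work downward with a_k = (k+1)(k+2) a_{k+2} / ((k - 4)(k + 5)):
  a_2 = (3)(4)(35/8) / ((2 - 4)(2 + 5)) = (105/2)/(-14) = -15/4
  a_0 = (1)(2)(-15/4) / ((0 - 4)(0 + 5)) = (-15/2)/(-20) = 3/8
Hence P_4(x) = 35 x^4/8 - 15 x^2/4 + 3/8.

P_4(x); series = 35 x^4/8 - 15 x^2/4 + 3/8


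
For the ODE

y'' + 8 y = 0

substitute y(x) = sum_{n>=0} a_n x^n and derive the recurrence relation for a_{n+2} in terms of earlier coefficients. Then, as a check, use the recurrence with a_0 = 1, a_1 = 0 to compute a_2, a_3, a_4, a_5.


Substitute y = sum_n a_n x^n into y'' + (const) y = 0.
y''(x) = sum_{n>=0} (n+2)(n+1) a_{n+2} x^n.
The ODE becomes sum_n [(n+2)(n+1) a_{n+2} + 8 a_n] x^n = 0.
Setting each coefficient to zero gives the recurrence:
  (n+2)(n+1) a_{n+2} + 8 a_n = 0,
  a_{n+2} = -8 / ((n+1)(n+2)) a_n.

Check with a_0 = 1, a_1 = 0 (apply the recurrence for n = 0, 1, 2, 3): a_0 = 1, a_1 = 0, a_2 = -4, a_3 = 0, a_4 = 8/3, a_5 = 0.

a_{n+2} = -8/((n+1)(n+2)) * a_n; check: a_0 = 1, a_1 = 0, a_2 = -4, a_3 = 0, a_4 = 8/3, a_5 = 0


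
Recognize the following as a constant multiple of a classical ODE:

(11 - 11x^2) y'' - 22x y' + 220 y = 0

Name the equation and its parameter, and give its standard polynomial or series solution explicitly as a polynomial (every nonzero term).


All three coefficients share the factor 11; dividing through by 11 gives  (1 - x^2) y'' - 2x y' + 20 y = 0.
This matches the Legendre equation (1 - x^2) y'' - 2x y' + n(n+1) y = 0 (note the -2x y' term) with n(n+1) = 20, so n = 4; the polynomial solution is P_4(x).
With y = sum_k a_k x^k, matching x^k gives (k+2)(k+1) a_{k+2} = [k(k+1) - n(n+1)] a_k = (k - 4)(k + 5) a_k. The right side vanishes at k = 4, so the series with the parity of 4 terminates at degree 4.
Standard normalization (P_n(1) = 1): leading coefficient (2n)!/(2^n (n!)^2) = 40320/(16*576) = 35/8, so a_4 = 35/8. Work downward with a_k = (k+1)(k+2) a_{k+2} / ((k - 4)(k + 5)):
  a_2 = (3)(4)(35/8) / ((2 - 4)(2 + 5)) = (105/2)/(-14) = -15/4
  a_0 = (1)(2)(-15/4) / ((0 - 4)(0 + 5)) = (-15/2)/(-20) = 3/8
Hence P_4(x) = 35 x^4/8 - 15 x^2/4 + 3/8.

P_4(x); series = 35 x^4/8 - 15 x^2/4 + 3/8


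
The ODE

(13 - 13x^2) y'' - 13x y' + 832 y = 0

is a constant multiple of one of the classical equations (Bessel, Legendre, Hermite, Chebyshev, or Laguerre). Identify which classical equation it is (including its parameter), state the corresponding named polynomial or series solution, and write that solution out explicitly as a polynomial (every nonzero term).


All three coefficients share the factor 13; dividing through by 13 gives  (1 - x^2) y'' - x y' + 64 y = 0.
This matches the Chebyshev equation (1 - x^2) y'' - x y' + n^2 y = 0 (note the -x y' term, not -2x y') with n^2 = 64, so n = 8; the polynomial solution is T_8(x).
With y = sum_k a_k x^k, matching x^k gives (k+2)(k+1) a_{k+2} = (k^2 - n^2) a_k = (k - 8)(k + 8) a_k. The right side vanishes at k = 8, so the series with the parity of 8 terminates at degree 8.
Standard normalization: leading coefficient of T_n is 2^(n-1), so a_8 = 2^7 = 128. Work downward with a_k = (k+1)(k+2) a_{k+2} / ((k - 8)(k + 8)):
  a_6 = (7)(8)(128) / ((6 - 8)(6 + 8)) = 7168/(-28) = -256
  a_4 = (5)(6)(-256) / ((4 - 8)(4 + 8)) = -7680/(-48) = 160
  a_2 = (3)(4)(160) / ((2 - 8)(2 + 8)) = 1920/(-60) = -32
  a_0 = (1)(2)(-32) / ((0 - 8)(0 + 8)) = -64/(-64) = 1
Hence T_8(x) = 128 x^8 - 256 x^6 + 160 x^4 - 32 x^2 + 1.

T_8(x); series = 128 x^8 - 256 x^6 + 160 x^4 - 32 x^2 + 1


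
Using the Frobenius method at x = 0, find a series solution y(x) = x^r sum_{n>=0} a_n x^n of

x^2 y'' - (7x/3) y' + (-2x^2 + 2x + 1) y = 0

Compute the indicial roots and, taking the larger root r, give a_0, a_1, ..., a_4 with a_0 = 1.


Write in Frobenius form y'' + (p(x)/x) y' + (q(x)/x^2) y = 0:
  p(x) = -7/3,  q(x) = -2x^2 + 2x + 1.
Indicial equation: r(r-1) + (-7/3) r + (1) = 0 -> roots r_1 = 3, r_2 = 1/3.
Take r = r_1 = 3. Let y(x) = x^r sum_{n>=0} a_n x^n with a_0 = 1.
Substitute y = x^r sum a_n x^n and match x^{r+n}. The recurrence is
  D(n) a_n + 2 a_{n-1} - 2 a_{n-2} = 0,  where D(n) = (r+n)(r+n-1) + (-7/3)(r+n) + (1).
  a_n = [-2 a_{n-1} + 2 a_{n-2}] / D(n).
Since the indicial polynomial factors as (r - r_1)(r - r_2), D(n) = (r_1 + n - r_1)(r_1 + n - r_2) = n(n + 8/3).
Evaluating step by step (a_0 = 1):
  n = 1: D(1) = 1(1 + 8/3) = 11/3; numerator = -2(1) = -2; a_1 = (-2)/(11/3) = -6/11
  n = 2: D(2) = 2(2 + 8/3) = 28/3; numerator = -2(-6/11) + 2(1) = 34/11; a_2 = (34/11)/(28/3) = 51/154
  n = 3: D(3) = 3(3 + 8/3) = 17; numerator = -2(51/154) + 2(-6/11) = -135/77; a_3 = (-135/77)/(17) = -135/1309
  n = 4: D(4) = 4(4 + 8/3) = 80/3; numerator = -2(-135/1309) + 2(51/154) = 1137/1309; a_4 = (1137/1309)/(80/3) = 3411/104720

r = 3; a_0 = 1; a_1 = -6/11; a_2 = 51/154; a_3 = -135/1309; a_4 = 3411/104720


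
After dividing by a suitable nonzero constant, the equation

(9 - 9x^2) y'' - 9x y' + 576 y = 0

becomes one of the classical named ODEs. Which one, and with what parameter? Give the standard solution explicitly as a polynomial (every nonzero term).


All three coefficients share the factor 9; dividing through by 9 gives  (1 - x^2) y'' - x y' + 64 y = 0.
This matches the Chebyshev equation (1 - x^2) y'' - x y' + n^2 y = 0 (note the -x y' term, not -2x y') with n^2 = 64, so n = 8; the polynomial solution is T_8(x).
With y = sum_k a_k x^k, matching x^k gives (k+2)(k+1) a_{k+2} = (k^2 - n^2) a_k = (k - 8)(k + 8) a_k. The right side vanishes at k = 8, so the series with the parity of 8 terminates at degree 8.
Standard normalization: leading coefficient of T_n is 2^(n-1), so a_8 = 2^7 = 128. Work downward with a_k = (k+1)(k+2) a_{k+2} / ((k - 8)(k + 8)):
  a_6 = (7)(8)(128) / ((6 - 8)(6 + 8)) = 7168/(-28) = -256
  a_4 = (5)(6)(-256) / ((4 - 8)(4 + 8)) = -7680/(-48) = 160
  a_2 = (3)(4)(160) / ((2 - 8)(2 + 8)) = 1920/(-60) = -32
  a_0 = (1)(2)(-32) / ((0 - 8)(0 + 8)) = -64/(-64) = 1
Hence T_8(x) = 128 x^8 - 256 x^6 + 160 x^4 - 32 x^2 + 1.

T_8(x); series = 128 x^8 - 256 x^6 + 160 x^4 - 32 x^2 + 1


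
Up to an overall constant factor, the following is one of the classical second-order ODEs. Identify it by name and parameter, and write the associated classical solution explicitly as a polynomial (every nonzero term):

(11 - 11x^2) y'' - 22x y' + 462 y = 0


All three coefficients share the factor 11; dividing through by 11 gives  (1 - x^2) y'' - 2x y' + 42 y = 0.
This matches the Legendre equation (1 - x^2) y'' - 2x y' + n(n+1) y = 0 (note the -2x y' term) with n(n+1) = 42, so n = 6; the polynomial solution is P_6(x).
With y = sum_k a_k x^k, matching x^k gives (k+2)(k+1) a_{k+2} = [k(k+1) - n(n+1)] a_k = (k - 6)(k + 7) a_k. The right side vanishes at k = 6, so the series with the parity of 6 terminates at degree 6.
Standard normalization (P_n(1) = 1): leading coefficient (2n)!/(2^n (n!)^2) = 479001600/(64*518400) = 231/16, so a_6 = 231/16. Work downward with a_k = (k+1)(k+2) a_{k+2} / ((k - 6)(k + 7)):
  a_4 = (5)(6)(231/16) / ((4 - 6)(4 + 7)) = (3465/8)/(-22) = -315/16
  a_2 = (3)(4)(-315/16) / ((2 - 6)(2 + 7)) = (-945/4)/(-36) = 105/16
  a_0 = (1)(2)(105/16) / ((0 - 6)(0 + 7)) = (105/8)/(-42) = -5/16
Hence P_6(x) = 231 x^6/16 - 315 x^4/16 + 105 x^2/16 - 5/16.

P_6(x); series = 231 x^6/16 - 315 x^4/16 + 105 x^2/16 - 5/16


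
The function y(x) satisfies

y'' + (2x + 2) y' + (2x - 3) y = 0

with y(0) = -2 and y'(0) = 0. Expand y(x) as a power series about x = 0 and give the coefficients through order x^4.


Ansatz: y(x) = sum_{n>=0} a_n x^n, so y'(x) = sum_{n>=1} n a_n x^(n-1) and y''(x) = sum_{n>=2} n(n-1) a_n x^(n-2).
Substitute into P(x) y'' + Q(x) y' + R(x) y = 0 with P(x) = 1, Q(x) = 2x + 2, R(x) = 2x - 3, and match powers of x.
Initial conditions: a_0 = -2, a_1 = 0.
Setting the coefficient of each power of x to zero and solving order by order (substituting the coefficients already found):
  x^0: 2 a_2 + 2 a_1 - 3 a_0 = 0  ->  2 a_2 = -2 a_1 + 3 a_0 = -6  ->  a_2 = -3
  x^1: 6 a_3 + 4 a_2 - a_1 + 2 a_0 = 0  ->  6 a_3 = -4 a_2 + a_1 - 2 a_0 = 16  ->  a_3 = 8/3
  x^2: 12 a_4 + 6 a_3 + a_2 + 2 a_1 = 0  ->  12 a_4 = -6 a_3 - a_2 - 2 a_1 = -13  ->  a_4 = -13/12
Truncated series: y(x) = -2 - 3 x^2 + (8/3) x^3 - (13/12) x^4 + O(x^5).

a_0 = -2; a_1 = 0; a_2 = -3; a_3 = 8/3; a_4 = -13/12


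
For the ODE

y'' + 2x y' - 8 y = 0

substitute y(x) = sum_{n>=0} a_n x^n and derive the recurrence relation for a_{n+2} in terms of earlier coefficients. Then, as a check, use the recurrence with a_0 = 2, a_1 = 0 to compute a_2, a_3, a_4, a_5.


Substitute y = sum_n a_n x^n.
y''(x) has coefficient (n+2)(n+1) a_{n+2} at x^n;
2 x y'(x) has coefficient 2 n a_n at x^n (shift);
-8 y(x) has coefficient -8 a_n at x^n.
Matching x^n: (n+2)(n+1) a_{n+2} + (2n - 8) a_n = 0.
Thus a_{n+2} = (-2n + 8) / ((n+1)(n+2)) * a_n.

Check with a_0 = 2, a_1 = 0 (apply the recurrence for n = 0, 1, 2, 3): a_0 = 2, a_1 = 0, a_2 = 8, a_3 = 0, a_4 = 8/3, a_5 = 0.

a_(n+2) = (-2n + 8) / ((n+1)(n+2)) * a_n; check: a_0 = 2, a_1 = 0, a_2 = 8, a_3 = 0, a_4 = 8/3, a_5 = 0


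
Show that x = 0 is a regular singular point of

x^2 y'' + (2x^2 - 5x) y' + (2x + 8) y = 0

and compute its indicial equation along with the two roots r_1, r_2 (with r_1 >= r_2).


Divide by x^2 to reach normal form y'' + P_1(x) y' + P_2(x) y = 0 with P_1(x) = 2 - 5/x and P_2(x) = 2/x + 8/x^2.
x = 0 is a singular point because the y'-coefficient 2 - 5/x has a pole at x = 0 and the y-coefficient 2/x + 8/x^2 has a pole at x = 0.
It is a regular singular point because x P_1(x) = p(x) = 2x - 5 and x^2 P_2(x) = q(x) = 2x + 8 are polynomials, hence analytic at x = 0.
p(0) = -5,  q(0) = 8.
Indicial equation: r(r-1) + p(0) r + q(0) = 0, i.e. r^2 + (p(0) - 1) r + q(0) = 0, i.e. r^2 - 6 r + 8 = 0.
Discriminant: (-6)^2 - 4(8) = 4, so r = (6 ± 2)/2.
Solving: r_1 = 4, r_2 = 2.

indicial: r^2 - 6 r + 8 = 0; roots r_1 = 4, r_2 = 2


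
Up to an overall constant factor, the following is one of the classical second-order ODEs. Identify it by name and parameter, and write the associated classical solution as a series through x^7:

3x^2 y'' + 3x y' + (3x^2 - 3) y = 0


All three coefficients share the factor 3; dividing through by 3 gives  x^2 y'' + x y' + (x^2 - 1) y = 0.
This matches the Bessel equation x^2 y'' + x y' + (x^2 - nu^2) y = 0 with nu^2 = 1, so nu = 1; the solution bounded at x = 0 is J_1(x).
Frobenius at x = 0: indicial roots ±nu; for r = nu the recurrence k(k + 2nu) c_k = -c_{k-2} gives the standard series J_nu(x) = sum_{k>=0} (-1)^k / (k! (k+nu)!) (x/2)^(2k+nu). Evaluate the first 4 terms:
  k = 0: (-1)^0 / (0! * 1! * 2^1) x^1 = 1/(1*1*2) x^1 = (1/2) x^1
  k = 1: (-1)^1 / (1! * 2! * 2^3) x^3 = -1/(1*2*8) x^3 = (-1/16) x^3
  k = 2: (-1)^2 / (2! * 3! * 2^5) x^5 = 1/(2*6*32) x^5 = (1/384) x^5
  k = 3: (-1)^3 / (3! * 4! * 2^7) x^7 = -1/(6*24*128) x^7 = (-1/18432) x^7
Hence J_1(x) = -x^7/18432 + x^5/384 - x^3/16 + x/2 + ....

J_1(x); series = -x^7/18432 + x^5/384 - x^3/16 + x/2


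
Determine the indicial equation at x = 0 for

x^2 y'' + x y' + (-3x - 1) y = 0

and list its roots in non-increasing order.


Divide by x^2 to reach normal form y'' + P_1(x) y' + P_2(x) y = 0 with P_1(x) = 1/x and P_2(x) = -3/x - 1/x^2.
x = 0 is a singular point because the y'-coefficient 1/x has a pole at x = 0 and the y-coefficient -3/x - 1/x^2 has a pole at x = 0.
It is a regular singular point because x P_1(x) = p(x) = 1 and x^2 P_2(x) = q(x) = -3x - 1 are polynomials, hence analytic at x = 0.
p(0) = 1,  q(0) = -1.
Indicial equation: r(r-1) + p(0) r + q(0) = 0, i.e. r^2 + (p(0) - 1) r + q(0) = 0, i.e. r^2 - 1 = 0.
Discriminant: (0)^2 - 4(-1) = 4, so r = (0 ± 2)/2.
Solving: r_1 = 1, r_2 = -1.

indicial: r^2 - 1 = 0; roots r_1 = 1, r_2 = -1


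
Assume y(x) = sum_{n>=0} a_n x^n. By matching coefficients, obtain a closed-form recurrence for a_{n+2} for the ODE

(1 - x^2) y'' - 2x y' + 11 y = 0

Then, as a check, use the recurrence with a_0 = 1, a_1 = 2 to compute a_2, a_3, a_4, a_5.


Substitute y = sum_n a_n x^n.
(1 - 1 x^2) y'' contributes (n+2)(n+1) a_{n+2} - n(n-1) a_n at x^n.
-2 x y'(x) contributes -2 n a_n at x^n.
11 y(x) contributes 11 a_n at x^n.
Matching x^n: (n+2)(n+1) a_{n+2} + (-n(n-1) - 2 n + 11) a_n = 0.
Thus a_{n+2} = (n(n-1) + 2 n - 11) / ((n+1)(n+2)) * a_n.

Check with a_0 = 1, a_1 = 2 (apply the recurrence for n = 0, 1, 2, 3): a_0 = 1, a_1 = 2, a_2 = -11/2, a_3 = -3, a_4 = 55/24, a_5 = -3/20.

a_(n+2) = (n(n-1) + 2 n - 11) / ((n+1)(n+2)) * a_n; check: a_0 = 1, a_1 = 2, a_2 = -11/2, a_3 = -3, a_4 = 55/24, a_5 = -3/20


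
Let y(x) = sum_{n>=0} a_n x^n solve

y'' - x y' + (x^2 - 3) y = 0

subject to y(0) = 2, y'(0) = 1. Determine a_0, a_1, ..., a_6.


Ansatz: y(x) = sum_{n>=0} a_n x^n, so y'(x) = sum_{n>=1} n a_n x^(n-1) and y''(x) = sum_{n>=2} n(n-1) a_n x^(n-2).
Substitute into P(x) y'' + Q(x) y' + R(x) y = 0 with P(x) = 1, Q(x) = -x, R(x) = x^2 - 3, and match powers of x.
Initial conditions: a_0 = 2, a_1 = 1.
Setting the coefficient of each power of x to zero and solving order by order (substituting the coefficients already found):
  x^0: 2 a_2 - 3 a_0 = 0  ->  2 a_2 = 3 a_0 = 6  ->  a_2 = 3
  x^1: 6 a_3 - 4 a_1 = 0  ->  6 a_3 = 4 a_1 = 4  ->  a_3 = 2/3
  x^2: 12 a_4 - 5 a_2 + a_0 = 0  ->  12 a_4 = 5 a_2 - a_0 = 13  ->  a_4 = 13/12
  x^3: 20 a_5 - 6 a_3 + a_1 = 0  ->  20 a_5 = 6 a_3 - a_1 = 3  ->  a_5 = 3/20
  x^4: 30 a_6 - 7 a_4 + a_2 = 0  ->  30 a_6 = 7 a_4 - a_2 = 55/12  ->  a_6 = 11/72
Truncated series: y(x) = 2 + x + 3 x^2 + (2/3) x^3 + (13/12) x^4 + (3/20) x^5 + (11/72) x^6 + O(x^7).

a_0 = 2; a_1 = 1; a_2 = 3; a_3 = 2/3; a_4 = 13/12; a_5 = 3/20; a_6 = 11/72


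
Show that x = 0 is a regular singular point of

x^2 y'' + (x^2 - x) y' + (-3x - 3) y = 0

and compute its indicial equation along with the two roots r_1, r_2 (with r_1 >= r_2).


Divide by x^2 to reach normal form y'' + P_1(x) y' + P_2(x) y = 0 with P_1(x) = 1 - 1/x and P_2(x) = -3/x - 3/x^2.
x = 0 is a singular point because the y'-coefficient 1 - 1/x has a pole at x = 0 and the y-coefficient -3/x - 3/x^2 has a pole at x = 0.
It is a regular singular point because x P_1(x) = p(x) = x - 1 and x^2 P_2(x) = q(x) = -3x - 3 are polynomials, hence analytic at x = 0.
p(0) = -1,  q(0) = -3.
Indicial equation: r(r-1) + p(0) r + q(0) = 0, i.e. r^2 + (p(0) - 1) r + q(0) = 0, i.e. r^2 - 2 r - 3 = 0.
Discriminant: (-2)^2 - 4(-3) = 16, so r = (2 ± 4)/2.
Solving: r_1 = 3, r_2 = -1.

indicial: r^2 - 2 r - 3 = 0; roots r_1 = 3, r_2 = -1


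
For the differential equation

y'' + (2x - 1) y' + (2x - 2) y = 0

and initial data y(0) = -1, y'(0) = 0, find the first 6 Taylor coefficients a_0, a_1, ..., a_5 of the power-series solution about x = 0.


Ansatz: y(x) = sum_{n>=0} a_n x^n, so y'(x) = sum_{n>=1} n a_n x^(n-1) and y''(x) = sum_{n>=2} n(n-1) a_n x^(n-2).
Substitute into P(x) y'' + Q(x) y' + R(x) y = 0 with P(x) = 1, Q(x) = 2x - 1, R(x) = 2x - 2, and match powers of x.
Initial conditions: a_0 = -1, a_1 = 0.
Setting the coefficient of each power of x to zero and solving order by order (substituting the coefficients already found):
  x^0: 2 a_2 - a_1 - 2 a_0 = 0  ->  2 a_2 = a_1 + 2 a_0 = -2  ->  a_2 = -1
  x^1: 6 a_3 - 2 a_2 + 2 a_0 = 0  ->  6 a_3 = 2 a_2 - 2 a_0 = 0  ->  a_3 = 0
  x^2: 12 a_4 - 3 a_3 + 2 a_2 + 2 a_1 = 0  ->  12 a_4 = 3 a_3 - 2 a_2 - 2 a_1 = 2  ->  a_4 = 1/6
  x^3: 20 a_5 - 4 a_4 + 4 a_3 + 2 a_2 = 0  ->  20 a_5 = 4 a_4 - 4 a_3 - 2 a_2 = 8/3  ->  a_5 = 2/15
Truncated series: y(x) = -1 - x^2 + (1/6) x^4 + (2/15) x^5 + O(x^6).

a_0 = -1; a_1 = 0; a_2 = -1; a_3 = 0; a_4 = 1/6; a_5 = 2/15


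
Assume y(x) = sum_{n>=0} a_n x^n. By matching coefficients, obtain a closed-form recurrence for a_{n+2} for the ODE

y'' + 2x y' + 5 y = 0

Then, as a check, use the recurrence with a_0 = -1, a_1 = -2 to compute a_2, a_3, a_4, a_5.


Substitute y = sum_n a_n x^n.
y''(x) has coefficient (n+2)(n+1) a_{n+2} at x^n;
2 x y'(x) has coefficient 2 n a_n at x^n (shift);
5 y(x) has coefficient 5 a_n at x^n.
Matching x^n: (n+2)(n+1) a_{n+2} + (2n + 5) a_n = 0.
Thus a_{n+2} = (-2n - 5) / ((n+1)(n+2)) * a_n.

Check with a_0 = -1, a_1 = -2 (apply the recurrence for n = 0, 1, 2, 3): a_0 = -1, a_1 = -2, a_2 = 5/2, a_3 = 7/3, a_4 = -15/8, a_5 = -77/60.

a_(n+2) = (-2n - 5) / ((n+1)(n+2)) * a_n; check: a_0 = -1, a_1 = -2, a_2 = 5/2, a_3 = 7/3, a_4 = -15/8, a_5 = -77/60


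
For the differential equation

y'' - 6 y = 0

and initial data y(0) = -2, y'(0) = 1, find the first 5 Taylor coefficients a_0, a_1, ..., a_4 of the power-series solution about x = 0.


Ansatz: y(x) = sum_{n>=0} a_n x^n, so y'(x) = sum_{n>=1} n a_n x^(n-1) and y''(x) = sum_{n>=2} n(n-1) a_n x^(n-2).
Substitute into P(x) y'' + Q(x) y' + R(x) y = 0 with P(x) = 1, Q(x) = 0, R(x) = -6, and match powers of x.
Initial conditions: a_0 = -2, a_1 = 1.
Setting the coefficient of each power of x to zero and solving order by order (substituting the coefficients already found):
  x^0: 2 a_2 - 6 a_0 = 0  ->  2 a_2 = 6 a_0 = -12  ->  a_2 = -6
  x^1: 6 a_3 - 6 a_1 = 0  ->  6 a_3 = 6 a_1 = 6  ->  a_3 = 1
  x^2: 12 a_4 - 6 a_2 = 0  ->  12 a_4 = 6 a_2 = -36  ->  a_4 = -3
Truncated series: y(x) = -2 + x - 6 x^2 + x^3 - 3 x^4 + O(x^5).

a_0 = -2; a_1 = 1; a_2 = -6; a_3 = 1; a_4 = -3


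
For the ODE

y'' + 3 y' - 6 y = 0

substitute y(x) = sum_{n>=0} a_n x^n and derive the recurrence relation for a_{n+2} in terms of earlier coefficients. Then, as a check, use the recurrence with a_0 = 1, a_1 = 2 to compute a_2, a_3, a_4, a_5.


Substitute y = sum_n a_n x^n.
y''(x) has coefficient (n+2)(n+1) a_{n+2} at x^n;
3 y'(x) has coefficient 3 (n+1) a_{n+1} at x^n;
-6 y(x) has coefficient -6 a_n at x^n.
Matching x^n: (n+2)(n+1) a_{n+2} + 3 (n+1) a_{n+1} - 6 a_n = 0.
Thus a_{n+2} = [-3 (n+1) a_{n+1} + 6 a_n] / ((n+1)(n+2)).

Check with a_0 = 1, a_1 = 2 (apply the recurrence for n = 0, 1, 2, 3): a_0 = 1, a_1 = 2, a_2 = 0, a_3 = 2, a_4 = -3/2, a_5 = 3/2.

a_(n+2) = [-3 (n+1) a_(n+1) + 6 a_n] / ((n+1)(n+2)); check: a_0 = 1, a_1 = 2, a_2 = 0, a_3 = 2, a_4 = -3/2, a_5 = 3/2


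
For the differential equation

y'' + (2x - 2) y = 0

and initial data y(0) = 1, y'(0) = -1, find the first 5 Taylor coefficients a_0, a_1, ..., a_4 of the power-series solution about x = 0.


Ansatz: y(x) = sum_{n>=0} a_n x^n, so y'(x) = sum_{n>=1} n a_n x^(n-1) and y''(x) = sum_{n>=2} n(n-1) a_n x^(n-2).
Substitute into P(x) y'' + Q(x) y' + R(x) y = 0 with P(x) = 1, Q(x) = 0, R(x) = 2x - 2, and match powers of x.
Initial conditions: a_0 = 1, a_1 = -1.
Setting the coefficient of each power of x to zero and solving order by order (substituting the coefficients already found):
  x^0: 2 a_2 - 2 a_0 = 0  ->  2 a_2 = 2 a_0 = 2  ->  a_2 = 1
  x^1: 6 a_3 - 2 a_1 + 2 a_0 = 0  ->  6 a_3 = 2 a_1 - 2 a_0 = -4  ->  a_3 = -2/3
  x^2: 12 a_4 - 2 a_2 + 2 a_1 = 0  ->  12 a_4 = 2 a_2 - 2 a_1 = 4  ->  a_4 = 1/3
Truncated series: y(x) = 1 - x + x^2 - (2/3) x^3 + (1/3) x^4 + O(x^5).

a_0 = 1; a_1 = -1; a_2 = 1; a_3 = -2/3; a_4 = 1/3
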